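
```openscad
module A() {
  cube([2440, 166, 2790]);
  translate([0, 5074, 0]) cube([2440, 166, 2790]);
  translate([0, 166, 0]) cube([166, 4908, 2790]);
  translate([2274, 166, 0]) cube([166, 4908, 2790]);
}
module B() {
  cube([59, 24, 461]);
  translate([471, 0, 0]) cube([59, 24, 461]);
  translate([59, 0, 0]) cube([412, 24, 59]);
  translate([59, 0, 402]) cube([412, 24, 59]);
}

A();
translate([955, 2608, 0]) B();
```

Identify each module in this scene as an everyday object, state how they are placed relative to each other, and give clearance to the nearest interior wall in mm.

Clearances: x = 789, y = 2442; minimum 789 mm.

A is a house frame. B is a picture frame. The picture frame sits inside the house frame, centred. The clearance to the nearest interior wall is 789 mm.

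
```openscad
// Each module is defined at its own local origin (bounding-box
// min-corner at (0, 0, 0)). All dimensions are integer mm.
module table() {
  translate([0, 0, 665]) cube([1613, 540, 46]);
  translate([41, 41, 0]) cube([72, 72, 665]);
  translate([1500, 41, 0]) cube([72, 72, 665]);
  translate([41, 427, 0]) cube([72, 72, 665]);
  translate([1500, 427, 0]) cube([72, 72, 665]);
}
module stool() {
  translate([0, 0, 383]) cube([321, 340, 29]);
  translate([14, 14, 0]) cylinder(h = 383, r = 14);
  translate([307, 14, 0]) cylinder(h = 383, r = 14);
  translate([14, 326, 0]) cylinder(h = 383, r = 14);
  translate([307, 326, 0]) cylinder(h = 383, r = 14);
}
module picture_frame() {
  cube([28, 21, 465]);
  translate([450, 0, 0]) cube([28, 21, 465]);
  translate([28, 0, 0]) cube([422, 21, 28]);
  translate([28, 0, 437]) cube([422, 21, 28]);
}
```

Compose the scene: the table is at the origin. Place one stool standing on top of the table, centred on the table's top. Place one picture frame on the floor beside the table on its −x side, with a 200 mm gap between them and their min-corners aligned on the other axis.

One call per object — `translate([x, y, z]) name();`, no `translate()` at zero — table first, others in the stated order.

table();
translate([646, 100, 711]) stool();
translate([-678, 0, 0]) picture_frame();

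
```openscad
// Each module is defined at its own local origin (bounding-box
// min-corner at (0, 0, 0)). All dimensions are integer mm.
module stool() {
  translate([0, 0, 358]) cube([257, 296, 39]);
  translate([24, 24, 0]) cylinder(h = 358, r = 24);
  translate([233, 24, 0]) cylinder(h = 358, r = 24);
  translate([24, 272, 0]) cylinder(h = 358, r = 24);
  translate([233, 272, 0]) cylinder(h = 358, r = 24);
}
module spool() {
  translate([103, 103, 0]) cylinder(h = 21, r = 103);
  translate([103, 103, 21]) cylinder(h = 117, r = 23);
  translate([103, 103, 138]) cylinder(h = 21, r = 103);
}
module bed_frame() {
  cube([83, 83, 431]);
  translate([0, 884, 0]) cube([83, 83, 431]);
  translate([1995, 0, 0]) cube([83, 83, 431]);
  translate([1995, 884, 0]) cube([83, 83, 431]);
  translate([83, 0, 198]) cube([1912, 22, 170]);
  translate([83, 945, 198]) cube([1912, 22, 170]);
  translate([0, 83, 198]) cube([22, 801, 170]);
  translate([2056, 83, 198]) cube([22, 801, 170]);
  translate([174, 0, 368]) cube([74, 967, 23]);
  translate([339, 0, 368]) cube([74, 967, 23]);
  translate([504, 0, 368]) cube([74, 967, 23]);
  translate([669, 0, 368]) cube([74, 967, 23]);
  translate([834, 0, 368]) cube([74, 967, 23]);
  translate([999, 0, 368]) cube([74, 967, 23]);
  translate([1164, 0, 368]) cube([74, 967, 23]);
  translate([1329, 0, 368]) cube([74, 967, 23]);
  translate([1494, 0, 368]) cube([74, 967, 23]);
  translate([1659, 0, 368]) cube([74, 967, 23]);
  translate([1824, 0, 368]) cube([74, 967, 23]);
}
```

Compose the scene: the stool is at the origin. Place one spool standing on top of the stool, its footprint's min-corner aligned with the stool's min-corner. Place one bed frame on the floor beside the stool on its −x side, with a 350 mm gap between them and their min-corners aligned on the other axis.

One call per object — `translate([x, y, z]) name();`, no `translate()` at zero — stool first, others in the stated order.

stool();
translate([0, 0, 397]) spool();
translate([-2428, 0, 0]) bed_frame();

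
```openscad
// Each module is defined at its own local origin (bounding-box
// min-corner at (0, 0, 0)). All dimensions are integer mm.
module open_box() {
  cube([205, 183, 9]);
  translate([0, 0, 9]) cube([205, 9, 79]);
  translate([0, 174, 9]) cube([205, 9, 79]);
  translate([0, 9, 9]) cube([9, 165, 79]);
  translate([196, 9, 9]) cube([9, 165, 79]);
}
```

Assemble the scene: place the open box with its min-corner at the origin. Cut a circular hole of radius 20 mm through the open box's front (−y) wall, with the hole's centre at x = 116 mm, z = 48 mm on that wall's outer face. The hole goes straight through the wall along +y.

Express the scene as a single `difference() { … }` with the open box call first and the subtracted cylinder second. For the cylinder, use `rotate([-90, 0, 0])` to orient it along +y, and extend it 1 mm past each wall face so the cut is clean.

difference() {
  open_box();
  translate([116, -1, 48]) rotate([-90, 0, 0]) cylinder(h = 11, r = 20);
}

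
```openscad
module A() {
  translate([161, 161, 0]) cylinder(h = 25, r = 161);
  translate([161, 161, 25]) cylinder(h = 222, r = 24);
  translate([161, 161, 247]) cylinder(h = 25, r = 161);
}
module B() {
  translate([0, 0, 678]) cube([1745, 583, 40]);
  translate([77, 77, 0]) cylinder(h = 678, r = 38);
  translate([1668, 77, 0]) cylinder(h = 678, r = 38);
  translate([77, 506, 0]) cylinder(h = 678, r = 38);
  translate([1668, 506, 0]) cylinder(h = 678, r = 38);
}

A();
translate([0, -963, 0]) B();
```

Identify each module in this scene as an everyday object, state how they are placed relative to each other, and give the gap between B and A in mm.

A is a spool. B is a table. The table is on the floor beside the spool on its −y side. The gap between the table and the spool is 380 mm.

The table's nearest face is 380 mm from the spool's −y face.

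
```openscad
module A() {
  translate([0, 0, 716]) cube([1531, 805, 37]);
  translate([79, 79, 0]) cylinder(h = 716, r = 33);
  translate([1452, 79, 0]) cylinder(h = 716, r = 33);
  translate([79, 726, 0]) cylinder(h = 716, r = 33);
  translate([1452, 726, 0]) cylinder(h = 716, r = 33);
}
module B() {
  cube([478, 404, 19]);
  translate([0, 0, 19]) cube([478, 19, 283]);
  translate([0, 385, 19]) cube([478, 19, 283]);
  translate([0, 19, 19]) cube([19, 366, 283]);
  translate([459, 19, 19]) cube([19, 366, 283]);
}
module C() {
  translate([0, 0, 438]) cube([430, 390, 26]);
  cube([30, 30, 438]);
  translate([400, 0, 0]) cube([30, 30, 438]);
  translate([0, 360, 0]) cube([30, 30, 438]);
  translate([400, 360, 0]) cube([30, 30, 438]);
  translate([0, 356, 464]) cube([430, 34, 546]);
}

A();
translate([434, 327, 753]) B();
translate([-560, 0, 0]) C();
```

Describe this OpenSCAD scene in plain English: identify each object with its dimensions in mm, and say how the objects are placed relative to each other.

A is a table with a 1531×805 mm rectangular top, 37 mm thick, top surface at z = 753 mm, supported by four round legs of 66 mm diameter, each leg's bounding box inset 46 mm from the nearest pair of top edges, running from the floor.

B is an open-topped rectangular box: outside dimensions 478×404×302 mm, with a uniform wall and base thickness of 19 mm. The base is a full 478×404 slab on the floor; four walls sit on top of the base. The front and back walls (the −y and +y sides) span the full width; the two side walls fit between them.

C is a chair. The seat is a 430×390×26 mm slab with its top at z = 464 mm, on four 30×30 mm corner legs (flush with the seat edges, standing on z = 0). A flat backrest 34 mm thick, 546 mm tall, spans the full seat width and rises from the seat top along its +y edge, rear face flush with the rear of the seat.

The open box is on top of the table. The chair is on the floor beside the table on its −x side.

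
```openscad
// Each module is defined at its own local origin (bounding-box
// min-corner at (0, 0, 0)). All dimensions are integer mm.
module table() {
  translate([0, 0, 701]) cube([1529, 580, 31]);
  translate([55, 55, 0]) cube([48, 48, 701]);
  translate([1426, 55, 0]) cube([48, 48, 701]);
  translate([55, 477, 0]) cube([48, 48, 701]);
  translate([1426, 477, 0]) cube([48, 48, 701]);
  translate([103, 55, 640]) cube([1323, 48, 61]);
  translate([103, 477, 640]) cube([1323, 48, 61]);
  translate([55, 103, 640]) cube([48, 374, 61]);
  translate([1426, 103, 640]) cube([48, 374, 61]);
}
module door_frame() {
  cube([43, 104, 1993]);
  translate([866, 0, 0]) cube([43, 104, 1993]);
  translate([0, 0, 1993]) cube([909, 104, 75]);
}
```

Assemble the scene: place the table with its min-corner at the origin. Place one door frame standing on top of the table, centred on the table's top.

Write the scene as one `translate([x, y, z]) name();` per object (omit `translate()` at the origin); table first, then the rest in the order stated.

table();
translate([310, 238, 732]) door_frame();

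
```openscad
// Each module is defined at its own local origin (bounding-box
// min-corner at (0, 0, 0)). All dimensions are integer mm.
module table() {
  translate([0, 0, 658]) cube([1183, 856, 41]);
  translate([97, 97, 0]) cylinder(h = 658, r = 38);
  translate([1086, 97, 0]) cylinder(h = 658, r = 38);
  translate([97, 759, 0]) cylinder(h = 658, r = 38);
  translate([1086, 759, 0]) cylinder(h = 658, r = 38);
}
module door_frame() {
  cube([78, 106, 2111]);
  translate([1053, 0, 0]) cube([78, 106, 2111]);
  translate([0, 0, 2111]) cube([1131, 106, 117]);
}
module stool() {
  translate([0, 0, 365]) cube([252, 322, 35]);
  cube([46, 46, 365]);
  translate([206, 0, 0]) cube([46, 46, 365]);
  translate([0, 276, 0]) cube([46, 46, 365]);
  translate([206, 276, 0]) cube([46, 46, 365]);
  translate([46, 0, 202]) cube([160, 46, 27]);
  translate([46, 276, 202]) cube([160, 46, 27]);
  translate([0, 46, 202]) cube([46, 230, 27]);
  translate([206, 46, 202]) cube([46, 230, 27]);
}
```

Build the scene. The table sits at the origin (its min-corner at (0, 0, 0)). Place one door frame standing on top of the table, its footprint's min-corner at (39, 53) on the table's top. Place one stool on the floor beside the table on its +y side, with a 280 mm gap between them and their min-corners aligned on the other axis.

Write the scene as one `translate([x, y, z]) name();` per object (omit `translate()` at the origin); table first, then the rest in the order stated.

table();
translate([39, 53, 699]) door_frame();
translate([0, 1136, 0]) stool();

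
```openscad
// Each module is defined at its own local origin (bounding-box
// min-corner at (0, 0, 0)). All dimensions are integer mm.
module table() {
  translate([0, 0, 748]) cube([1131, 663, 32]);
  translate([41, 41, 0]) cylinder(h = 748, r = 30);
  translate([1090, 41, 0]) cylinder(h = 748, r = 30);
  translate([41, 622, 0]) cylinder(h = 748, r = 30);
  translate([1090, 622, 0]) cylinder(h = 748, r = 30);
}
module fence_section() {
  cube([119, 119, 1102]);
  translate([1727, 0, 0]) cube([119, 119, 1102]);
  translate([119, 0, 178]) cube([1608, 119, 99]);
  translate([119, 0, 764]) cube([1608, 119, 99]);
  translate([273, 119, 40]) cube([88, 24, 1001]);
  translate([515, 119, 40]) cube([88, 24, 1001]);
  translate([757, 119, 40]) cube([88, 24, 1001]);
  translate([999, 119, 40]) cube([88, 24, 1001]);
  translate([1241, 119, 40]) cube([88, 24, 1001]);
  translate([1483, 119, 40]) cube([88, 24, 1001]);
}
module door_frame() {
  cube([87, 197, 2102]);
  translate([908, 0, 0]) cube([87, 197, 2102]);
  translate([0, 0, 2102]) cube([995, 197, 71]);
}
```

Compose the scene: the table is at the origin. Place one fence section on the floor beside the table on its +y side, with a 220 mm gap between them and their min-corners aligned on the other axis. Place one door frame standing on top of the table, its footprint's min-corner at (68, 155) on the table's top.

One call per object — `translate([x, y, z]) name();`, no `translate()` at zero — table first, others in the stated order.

table();
translate([0, 883, 0]) fence_section();
translate([68, 155, 780]) door_frame();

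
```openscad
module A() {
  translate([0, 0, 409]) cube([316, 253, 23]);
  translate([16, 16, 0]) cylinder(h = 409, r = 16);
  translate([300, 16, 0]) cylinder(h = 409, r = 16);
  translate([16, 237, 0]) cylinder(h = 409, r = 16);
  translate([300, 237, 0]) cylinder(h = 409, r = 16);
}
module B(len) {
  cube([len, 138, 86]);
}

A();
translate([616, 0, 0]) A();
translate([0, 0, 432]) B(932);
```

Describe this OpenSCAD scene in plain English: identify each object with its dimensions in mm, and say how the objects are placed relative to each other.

A is a four-legged stool. The seat is 316×253 mm, 23 mm thick, top at z = 432 mm. It stands on four round legs, each 32 mm in diameter, from z = 0 to the seat underside, each leg's axis is inset half a diameter from the nearest pair of seat edges (so the leg's bounding box is flush with the corner).

B is a rectangular beam 932 mm long (x), 138 mm deep (y), 86 mm thick (z).

The beam spans the tops of two stools placed 300 mm apart, resting at z = 432 mm.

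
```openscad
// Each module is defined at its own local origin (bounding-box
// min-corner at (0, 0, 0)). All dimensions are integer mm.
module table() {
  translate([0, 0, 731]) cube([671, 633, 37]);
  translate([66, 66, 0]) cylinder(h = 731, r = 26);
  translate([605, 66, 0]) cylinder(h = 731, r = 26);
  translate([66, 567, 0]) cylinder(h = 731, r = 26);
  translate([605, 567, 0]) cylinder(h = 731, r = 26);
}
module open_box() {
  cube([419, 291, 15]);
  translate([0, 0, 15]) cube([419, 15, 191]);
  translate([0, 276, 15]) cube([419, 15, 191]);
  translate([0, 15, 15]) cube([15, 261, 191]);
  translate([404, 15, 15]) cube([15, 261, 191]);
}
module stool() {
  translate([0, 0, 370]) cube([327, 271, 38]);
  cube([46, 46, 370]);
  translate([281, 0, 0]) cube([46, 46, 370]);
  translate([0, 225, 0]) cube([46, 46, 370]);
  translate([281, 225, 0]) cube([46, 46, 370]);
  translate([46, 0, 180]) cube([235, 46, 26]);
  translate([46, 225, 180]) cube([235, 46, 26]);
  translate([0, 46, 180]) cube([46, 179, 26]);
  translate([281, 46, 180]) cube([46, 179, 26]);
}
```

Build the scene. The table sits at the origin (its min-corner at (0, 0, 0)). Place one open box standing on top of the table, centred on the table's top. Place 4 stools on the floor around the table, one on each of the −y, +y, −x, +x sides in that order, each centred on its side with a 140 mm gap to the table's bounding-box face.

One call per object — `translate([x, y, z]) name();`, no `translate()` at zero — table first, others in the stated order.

table();
translate([126, 171, 768]) open_box();
translate([172, -411, 0]) stool();
translate([172, 773, 0]) stool();
translate([-467, 181, 0]) stool();
translate([811, 181, 0]) stool();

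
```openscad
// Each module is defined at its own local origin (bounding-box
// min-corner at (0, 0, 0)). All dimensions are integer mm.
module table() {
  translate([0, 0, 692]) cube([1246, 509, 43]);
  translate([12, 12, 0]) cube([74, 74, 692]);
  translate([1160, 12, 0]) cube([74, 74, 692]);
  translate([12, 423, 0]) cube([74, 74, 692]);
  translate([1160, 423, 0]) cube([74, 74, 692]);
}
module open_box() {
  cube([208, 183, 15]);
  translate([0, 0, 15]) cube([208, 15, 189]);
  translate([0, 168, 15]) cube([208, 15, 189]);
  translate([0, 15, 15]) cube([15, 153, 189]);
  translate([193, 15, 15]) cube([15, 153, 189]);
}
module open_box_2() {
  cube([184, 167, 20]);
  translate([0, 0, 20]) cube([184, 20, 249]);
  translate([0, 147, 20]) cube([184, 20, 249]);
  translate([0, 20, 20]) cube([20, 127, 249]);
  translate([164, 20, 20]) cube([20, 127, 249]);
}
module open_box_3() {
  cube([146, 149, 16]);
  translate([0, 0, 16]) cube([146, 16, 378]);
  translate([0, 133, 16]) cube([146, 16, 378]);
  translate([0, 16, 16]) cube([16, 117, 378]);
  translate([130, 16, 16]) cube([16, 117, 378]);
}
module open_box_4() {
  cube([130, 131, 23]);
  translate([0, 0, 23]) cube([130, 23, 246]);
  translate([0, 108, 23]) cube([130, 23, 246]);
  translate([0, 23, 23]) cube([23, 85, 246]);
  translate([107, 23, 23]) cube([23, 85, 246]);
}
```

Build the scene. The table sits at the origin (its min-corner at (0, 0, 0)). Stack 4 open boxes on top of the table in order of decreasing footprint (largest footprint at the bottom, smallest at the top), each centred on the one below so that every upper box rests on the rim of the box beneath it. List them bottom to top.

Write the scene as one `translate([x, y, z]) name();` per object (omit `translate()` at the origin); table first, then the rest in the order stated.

table();
translate([519, 163, 735]) open_box();
translate([531, 171, 939]) open_box_2();
translate([550, 180, 1208]) open_box_3();
translate([558, 189, 1602]) open_box_4();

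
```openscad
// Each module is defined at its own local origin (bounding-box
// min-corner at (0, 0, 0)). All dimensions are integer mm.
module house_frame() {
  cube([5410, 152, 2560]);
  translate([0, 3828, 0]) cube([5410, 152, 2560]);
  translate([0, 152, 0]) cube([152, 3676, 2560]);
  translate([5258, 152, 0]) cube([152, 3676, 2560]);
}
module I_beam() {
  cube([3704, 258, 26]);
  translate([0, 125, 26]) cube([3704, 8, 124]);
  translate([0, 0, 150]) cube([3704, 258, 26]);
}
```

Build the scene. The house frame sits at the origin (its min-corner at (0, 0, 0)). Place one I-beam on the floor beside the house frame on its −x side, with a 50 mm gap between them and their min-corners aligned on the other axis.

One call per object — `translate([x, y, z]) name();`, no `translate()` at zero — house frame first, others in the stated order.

house_frame();
translate([-3754, 0, 0]) I_beam();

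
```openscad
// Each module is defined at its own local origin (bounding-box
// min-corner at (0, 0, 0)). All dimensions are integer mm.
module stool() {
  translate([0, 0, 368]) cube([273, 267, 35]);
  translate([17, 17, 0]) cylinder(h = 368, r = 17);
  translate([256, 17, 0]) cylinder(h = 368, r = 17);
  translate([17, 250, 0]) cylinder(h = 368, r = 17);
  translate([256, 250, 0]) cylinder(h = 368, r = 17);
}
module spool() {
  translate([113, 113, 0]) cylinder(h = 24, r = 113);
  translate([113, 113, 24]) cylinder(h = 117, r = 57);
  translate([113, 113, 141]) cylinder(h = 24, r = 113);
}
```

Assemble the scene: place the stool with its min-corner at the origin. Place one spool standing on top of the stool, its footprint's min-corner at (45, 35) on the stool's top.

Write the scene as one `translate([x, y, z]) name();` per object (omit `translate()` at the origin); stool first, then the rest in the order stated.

stool();
translate([45, 35, 403]) spool();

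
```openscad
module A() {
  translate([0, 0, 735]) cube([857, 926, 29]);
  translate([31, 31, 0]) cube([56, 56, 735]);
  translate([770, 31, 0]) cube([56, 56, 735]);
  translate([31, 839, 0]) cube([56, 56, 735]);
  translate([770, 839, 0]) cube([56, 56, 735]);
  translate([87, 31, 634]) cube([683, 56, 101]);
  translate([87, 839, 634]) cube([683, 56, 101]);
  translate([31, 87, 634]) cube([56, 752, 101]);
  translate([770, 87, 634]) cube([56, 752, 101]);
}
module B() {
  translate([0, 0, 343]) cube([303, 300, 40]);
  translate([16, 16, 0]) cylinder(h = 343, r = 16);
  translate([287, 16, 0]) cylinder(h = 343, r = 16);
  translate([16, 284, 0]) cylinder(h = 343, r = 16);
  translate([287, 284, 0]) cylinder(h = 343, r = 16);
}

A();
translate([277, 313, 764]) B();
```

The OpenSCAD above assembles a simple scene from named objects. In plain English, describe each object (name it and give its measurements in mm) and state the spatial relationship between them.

A is a rectangular dining table. The top is 857×926×29 mm with its upper surface at z = 764 mm. It stands on four 56×56 mm square legs, each inset 31 mm from the nearest pair of top edges, running from the floor to the underside of the top. Four apron rails, 56 mm thick and 101 mm tall, run between adjacent legs with their top edges flush with the underside of the top and their outer faces flush with the legs' outer faces.

B is a four-legged stool. The seat is 303×300 mm, 40 mm thick, top at z = 383 mm. It stands on four round legs, each 32 mm in diameter, from z = 0 to the seat underside, each leg's axis is inset half a diameter from the nearest pair of seat edges (so the leg's bounding box is flush with the corner).

The stool is on top of the table, centred.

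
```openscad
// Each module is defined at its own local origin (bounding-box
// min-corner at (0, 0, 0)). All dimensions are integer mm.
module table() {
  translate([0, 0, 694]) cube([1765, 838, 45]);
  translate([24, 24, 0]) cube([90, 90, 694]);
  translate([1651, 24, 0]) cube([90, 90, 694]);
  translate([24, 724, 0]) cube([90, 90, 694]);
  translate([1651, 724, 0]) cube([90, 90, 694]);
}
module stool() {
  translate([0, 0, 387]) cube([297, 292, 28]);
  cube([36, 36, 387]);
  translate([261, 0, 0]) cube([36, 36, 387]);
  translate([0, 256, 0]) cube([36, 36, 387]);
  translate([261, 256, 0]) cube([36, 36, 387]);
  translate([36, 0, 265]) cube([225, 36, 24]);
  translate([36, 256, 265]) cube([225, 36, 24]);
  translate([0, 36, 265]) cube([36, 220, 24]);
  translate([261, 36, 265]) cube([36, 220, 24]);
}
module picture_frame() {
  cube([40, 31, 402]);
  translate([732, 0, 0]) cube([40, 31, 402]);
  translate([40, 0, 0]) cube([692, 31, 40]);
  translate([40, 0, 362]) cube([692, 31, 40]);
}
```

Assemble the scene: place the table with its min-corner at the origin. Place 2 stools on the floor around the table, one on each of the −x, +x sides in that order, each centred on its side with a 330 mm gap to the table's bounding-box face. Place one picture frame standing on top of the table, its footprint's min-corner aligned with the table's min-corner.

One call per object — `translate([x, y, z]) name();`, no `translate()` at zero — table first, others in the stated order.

table();
translate([-627, 273, 0]) stool();
translate([2095, 273, 0]) stool();
translate([0, 0, 739]) picture_frame();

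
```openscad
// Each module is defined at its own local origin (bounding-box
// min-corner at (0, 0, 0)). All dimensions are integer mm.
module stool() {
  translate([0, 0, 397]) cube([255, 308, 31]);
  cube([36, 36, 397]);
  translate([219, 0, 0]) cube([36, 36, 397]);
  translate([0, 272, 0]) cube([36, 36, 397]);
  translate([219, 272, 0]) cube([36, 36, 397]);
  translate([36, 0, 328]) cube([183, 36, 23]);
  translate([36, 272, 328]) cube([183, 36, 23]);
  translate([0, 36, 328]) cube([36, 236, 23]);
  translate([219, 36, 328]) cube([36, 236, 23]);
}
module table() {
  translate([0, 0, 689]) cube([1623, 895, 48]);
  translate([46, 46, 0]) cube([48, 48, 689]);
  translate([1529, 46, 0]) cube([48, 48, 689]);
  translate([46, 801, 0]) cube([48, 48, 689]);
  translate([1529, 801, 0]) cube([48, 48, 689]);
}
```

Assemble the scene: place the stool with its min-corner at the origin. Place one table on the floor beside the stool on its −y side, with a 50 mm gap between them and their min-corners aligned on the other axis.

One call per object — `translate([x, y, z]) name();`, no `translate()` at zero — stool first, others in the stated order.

stool();
translate([0, -945, 0]) table();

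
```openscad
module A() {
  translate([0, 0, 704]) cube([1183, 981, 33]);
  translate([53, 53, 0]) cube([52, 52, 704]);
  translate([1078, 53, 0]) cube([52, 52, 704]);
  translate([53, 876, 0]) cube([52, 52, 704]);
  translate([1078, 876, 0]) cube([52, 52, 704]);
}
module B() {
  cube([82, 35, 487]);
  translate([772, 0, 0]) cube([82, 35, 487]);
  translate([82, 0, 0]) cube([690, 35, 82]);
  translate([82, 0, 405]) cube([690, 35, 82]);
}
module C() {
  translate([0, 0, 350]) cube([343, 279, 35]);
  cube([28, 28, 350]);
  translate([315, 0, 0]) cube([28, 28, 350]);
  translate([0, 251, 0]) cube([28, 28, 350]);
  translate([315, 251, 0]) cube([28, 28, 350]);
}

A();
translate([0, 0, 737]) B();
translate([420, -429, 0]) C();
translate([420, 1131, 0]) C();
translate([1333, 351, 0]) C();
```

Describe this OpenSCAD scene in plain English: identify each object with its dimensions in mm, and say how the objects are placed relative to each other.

A is a table: top 1183 mm (x) × 981 mm (y), 33 mm thick, upper face at z = 737 mm, on four 52×52 mm square legs, each inset 53 mm from the nearest pair of top edges, running from z = 0 to the bottom of the top.

B is a rectangular picture frame lying in the x–z plane (depth along y). The opening is 690 mm wide (x) by 323 mm tall (z), surrounded by a border 82 mm wide on all four sides. The frame is 35 mm deep and is made of two full-height vertical stiles with two horizontal rails fitted between them.

C is a four-legged stool. The seat is 343×279 mm, 35 mm thick, top at z = 385 mm. It stands on four square legs, each 28×28 mm in cross-section, from z = 0 to the seat underside, each flush with a corner of the seat.

The picture frame is on top of the table. Three stools sit around the table at the −y, +y, +x sides.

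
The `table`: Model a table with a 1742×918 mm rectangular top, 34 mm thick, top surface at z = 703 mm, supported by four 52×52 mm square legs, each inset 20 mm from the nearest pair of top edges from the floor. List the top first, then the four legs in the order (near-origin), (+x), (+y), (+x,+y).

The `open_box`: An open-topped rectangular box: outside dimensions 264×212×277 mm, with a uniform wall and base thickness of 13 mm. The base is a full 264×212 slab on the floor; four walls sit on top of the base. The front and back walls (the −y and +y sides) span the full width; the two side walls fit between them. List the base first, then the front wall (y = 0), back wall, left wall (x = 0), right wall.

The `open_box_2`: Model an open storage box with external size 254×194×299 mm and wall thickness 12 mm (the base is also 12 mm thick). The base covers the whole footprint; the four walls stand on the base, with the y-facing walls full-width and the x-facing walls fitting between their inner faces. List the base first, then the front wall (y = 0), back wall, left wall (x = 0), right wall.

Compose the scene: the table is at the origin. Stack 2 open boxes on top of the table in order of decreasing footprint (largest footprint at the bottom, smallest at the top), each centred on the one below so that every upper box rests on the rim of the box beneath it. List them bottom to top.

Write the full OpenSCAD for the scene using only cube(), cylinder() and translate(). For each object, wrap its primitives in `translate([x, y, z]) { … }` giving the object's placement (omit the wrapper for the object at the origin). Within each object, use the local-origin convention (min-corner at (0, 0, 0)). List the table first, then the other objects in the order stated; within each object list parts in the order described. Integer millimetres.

translate([0, 0, 669]) cube([1742, 918, 34]);
translate([20, 20, 0]) cube([52, 52, 669]);
translate([1670, 20, 0]) cube([52, 52, 669]);
translate([20, 846, 0]) cube([52, 52, 669]);
translate([1670, 846, 0]) cube([52, 52, 669]);
translate([739, 353, 703]) {
  cube([264, 212, 13]);
  translate([0, 0, 13]) cube([264, 13, 264]);
  translate([0, 199, 13]) cube([264, 13, 264]);
  translate([0, 13, 13]) cube([13, 186, 264]);
  translate([251, 13, 13]) cube([13, 186, 264]);
}
translate([744, 362, 980]) {
  cube([254, 194, 12]);
  translate([0, 0, 12]) cube([254, 12, 287]);
  translate([0, 182, 12]) cube([254, 12, 287]);
  translate([0, 12, 12]) cube([12, 170, 287]);
  translate([242, 12, 12]) cube([12, 170, 287]);
}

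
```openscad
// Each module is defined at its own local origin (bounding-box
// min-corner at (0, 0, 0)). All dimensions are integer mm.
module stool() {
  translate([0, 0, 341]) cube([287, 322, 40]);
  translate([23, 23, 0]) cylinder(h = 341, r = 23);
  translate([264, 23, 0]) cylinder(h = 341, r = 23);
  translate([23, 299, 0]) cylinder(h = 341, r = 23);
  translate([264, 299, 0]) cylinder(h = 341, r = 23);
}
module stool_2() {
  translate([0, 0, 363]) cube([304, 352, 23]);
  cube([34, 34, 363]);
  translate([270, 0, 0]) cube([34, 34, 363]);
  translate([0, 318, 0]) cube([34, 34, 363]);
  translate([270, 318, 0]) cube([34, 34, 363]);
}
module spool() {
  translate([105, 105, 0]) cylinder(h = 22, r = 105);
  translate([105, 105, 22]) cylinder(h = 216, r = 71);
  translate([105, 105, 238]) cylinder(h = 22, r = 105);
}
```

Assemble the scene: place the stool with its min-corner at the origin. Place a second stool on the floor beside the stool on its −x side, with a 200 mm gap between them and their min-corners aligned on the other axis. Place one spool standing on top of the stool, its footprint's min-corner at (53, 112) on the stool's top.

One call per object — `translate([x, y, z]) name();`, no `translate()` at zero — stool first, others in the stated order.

stool();
translate([-504, 0, 0]) stool_2();
translate([53, 112, 381]) spool();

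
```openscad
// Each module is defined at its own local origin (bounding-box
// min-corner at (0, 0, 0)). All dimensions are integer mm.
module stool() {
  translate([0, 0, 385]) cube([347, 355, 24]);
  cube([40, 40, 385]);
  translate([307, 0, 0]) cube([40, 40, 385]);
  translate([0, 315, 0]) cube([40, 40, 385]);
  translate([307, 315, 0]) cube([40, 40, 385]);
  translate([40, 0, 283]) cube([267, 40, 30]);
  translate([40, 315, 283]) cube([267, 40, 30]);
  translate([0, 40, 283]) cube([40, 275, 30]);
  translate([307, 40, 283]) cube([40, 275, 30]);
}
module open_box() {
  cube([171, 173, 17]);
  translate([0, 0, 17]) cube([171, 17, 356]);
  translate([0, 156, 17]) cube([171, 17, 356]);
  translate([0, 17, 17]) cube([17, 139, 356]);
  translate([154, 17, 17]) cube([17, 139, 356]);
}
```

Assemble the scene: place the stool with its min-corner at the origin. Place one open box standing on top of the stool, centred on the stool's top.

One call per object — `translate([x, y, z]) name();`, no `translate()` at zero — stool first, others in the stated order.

stool();
translate([88, 91, 409]) open_box();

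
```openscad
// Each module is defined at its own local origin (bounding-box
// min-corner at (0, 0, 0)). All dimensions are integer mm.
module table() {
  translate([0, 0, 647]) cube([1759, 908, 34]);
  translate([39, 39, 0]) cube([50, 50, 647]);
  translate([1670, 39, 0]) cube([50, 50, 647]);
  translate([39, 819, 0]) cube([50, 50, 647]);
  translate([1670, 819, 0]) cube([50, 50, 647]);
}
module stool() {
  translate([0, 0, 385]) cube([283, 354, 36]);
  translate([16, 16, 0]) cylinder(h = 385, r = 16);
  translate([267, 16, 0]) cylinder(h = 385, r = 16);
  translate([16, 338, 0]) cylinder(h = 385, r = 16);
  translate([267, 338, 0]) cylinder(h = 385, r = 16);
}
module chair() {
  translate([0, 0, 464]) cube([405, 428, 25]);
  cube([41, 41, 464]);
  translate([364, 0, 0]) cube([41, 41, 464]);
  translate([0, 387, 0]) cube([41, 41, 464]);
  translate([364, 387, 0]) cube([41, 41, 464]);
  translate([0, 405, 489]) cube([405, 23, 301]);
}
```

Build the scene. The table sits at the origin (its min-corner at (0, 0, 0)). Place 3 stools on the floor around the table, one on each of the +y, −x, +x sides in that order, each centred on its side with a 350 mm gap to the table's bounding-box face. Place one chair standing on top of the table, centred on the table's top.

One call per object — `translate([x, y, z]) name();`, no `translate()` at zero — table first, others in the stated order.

table();
translate([738, 1258, 0]) stool();
translate([-633, 277, 0]) stool();
translate([2109, 277, 0]) stool();
translate([677, 240, 681]) chair();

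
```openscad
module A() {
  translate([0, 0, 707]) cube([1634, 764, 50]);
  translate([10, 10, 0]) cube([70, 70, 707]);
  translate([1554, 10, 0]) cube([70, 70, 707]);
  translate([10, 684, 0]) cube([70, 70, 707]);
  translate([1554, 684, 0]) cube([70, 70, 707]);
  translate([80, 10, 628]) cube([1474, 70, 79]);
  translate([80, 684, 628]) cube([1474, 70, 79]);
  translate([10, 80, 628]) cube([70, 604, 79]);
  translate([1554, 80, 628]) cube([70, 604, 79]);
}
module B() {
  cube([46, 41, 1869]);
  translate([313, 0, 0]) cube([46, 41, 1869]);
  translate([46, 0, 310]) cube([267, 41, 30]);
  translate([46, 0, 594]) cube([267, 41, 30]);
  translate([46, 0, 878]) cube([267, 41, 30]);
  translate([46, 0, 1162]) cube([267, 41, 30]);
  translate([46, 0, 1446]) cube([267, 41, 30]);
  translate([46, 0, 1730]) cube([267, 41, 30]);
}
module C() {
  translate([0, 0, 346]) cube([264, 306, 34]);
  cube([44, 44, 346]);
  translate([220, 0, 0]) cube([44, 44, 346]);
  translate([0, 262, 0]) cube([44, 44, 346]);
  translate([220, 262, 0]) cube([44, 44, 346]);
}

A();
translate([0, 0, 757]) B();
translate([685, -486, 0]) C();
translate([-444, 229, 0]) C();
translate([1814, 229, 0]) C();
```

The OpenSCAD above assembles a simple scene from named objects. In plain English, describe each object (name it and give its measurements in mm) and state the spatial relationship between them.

A is a table: top 1634 mm (x) × 764 mm (y), 50 mm thick, upper face at z = 757 mm, on four 70×70 mm square legs, each inset 10 mm from the nearest pair of top edges, running from z = 0 to the bottom of the top. Four apron rails, 70 mm thick and 79 mm tall, run between adjacent legs with their top edges flush with the underside of the top and their outer faces flush with the legs' outer faces.

B is a straight ladder. Two 46×41 mm vertical rails, 1869 mm tall, stand 359 mm apart (outside-to-outside) with their front faces coplanar on the −y side. 6 rungs, each 41 mm deep and 30 mm tall, span between the inner faces of the rails, front faces flush with the rails. The lowest rung's underside is at z = 310 mm and rungs are spaced 284 mm apart (underside to underside).

C is a four-legged stool. The seat is 264×306 mm, 34 mm thick, top at z = 380 mm. It stands on four square legs, each 44×44 mm in cross-section, from z = 0 to the seat underside, each flush with a corner of the seat.

The ladder is on top of the table. Three stools sit around the table at the −y, −x, +x sides.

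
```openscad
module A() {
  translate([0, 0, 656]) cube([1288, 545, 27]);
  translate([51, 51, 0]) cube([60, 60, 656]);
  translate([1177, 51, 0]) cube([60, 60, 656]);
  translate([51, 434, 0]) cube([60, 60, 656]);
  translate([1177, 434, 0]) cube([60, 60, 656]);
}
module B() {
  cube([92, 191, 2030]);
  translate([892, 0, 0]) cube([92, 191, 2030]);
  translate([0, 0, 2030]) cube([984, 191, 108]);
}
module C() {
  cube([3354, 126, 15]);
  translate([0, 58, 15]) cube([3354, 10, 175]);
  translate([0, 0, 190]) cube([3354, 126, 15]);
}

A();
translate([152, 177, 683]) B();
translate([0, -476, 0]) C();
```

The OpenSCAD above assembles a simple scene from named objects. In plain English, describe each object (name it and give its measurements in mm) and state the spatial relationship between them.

A is a rectangular dining table. The top is 1288×545×27 mm with its upper surface at z = 683 mm. It stands on four 60×60 mm square legs, each inset 51 mm from the nearest pair of top edges, running from the floor to the underside of the top.

B is a door frame. The clear opening is 800 mm wide and 2030 mm high. Two 92 mm wide jambs, 191 mm deep, stand either side of the opening from the floor to the top of the opening. A 108 mm thick head sits across the top of both jambs, spanning the full outside width of the frame.

C is an I-beam lying along x, 3354 mm long. Overall section height 205 mm. Two flanges 126 mm wide (y) and 15 mm thick, one on the floor and one at the top; a web 10 mm thick runs between them, centred on the flange width.

The door frame is on top of the table, centred. The I-beam is on the floor beside the table on its −y side.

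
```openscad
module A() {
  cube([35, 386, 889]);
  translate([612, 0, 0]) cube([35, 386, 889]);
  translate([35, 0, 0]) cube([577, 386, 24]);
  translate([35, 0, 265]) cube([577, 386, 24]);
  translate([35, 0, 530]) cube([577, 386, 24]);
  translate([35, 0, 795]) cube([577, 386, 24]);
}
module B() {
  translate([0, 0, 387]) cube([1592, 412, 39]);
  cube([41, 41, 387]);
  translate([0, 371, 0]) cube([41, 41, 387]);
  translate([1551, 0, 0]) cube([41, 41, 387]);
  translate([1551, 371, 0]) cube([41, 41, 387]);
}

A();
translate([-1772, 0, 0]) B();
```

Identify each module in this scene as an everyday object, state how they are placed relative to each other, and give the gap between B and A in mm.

The bench's nearest face is 180 mm from the bookshelf's −x face.

A is a bookshelf. B is a bench. The bench is on the floor beside the bookshelf on its −x side. The gap between the bench and the bookshelf is 180 mm.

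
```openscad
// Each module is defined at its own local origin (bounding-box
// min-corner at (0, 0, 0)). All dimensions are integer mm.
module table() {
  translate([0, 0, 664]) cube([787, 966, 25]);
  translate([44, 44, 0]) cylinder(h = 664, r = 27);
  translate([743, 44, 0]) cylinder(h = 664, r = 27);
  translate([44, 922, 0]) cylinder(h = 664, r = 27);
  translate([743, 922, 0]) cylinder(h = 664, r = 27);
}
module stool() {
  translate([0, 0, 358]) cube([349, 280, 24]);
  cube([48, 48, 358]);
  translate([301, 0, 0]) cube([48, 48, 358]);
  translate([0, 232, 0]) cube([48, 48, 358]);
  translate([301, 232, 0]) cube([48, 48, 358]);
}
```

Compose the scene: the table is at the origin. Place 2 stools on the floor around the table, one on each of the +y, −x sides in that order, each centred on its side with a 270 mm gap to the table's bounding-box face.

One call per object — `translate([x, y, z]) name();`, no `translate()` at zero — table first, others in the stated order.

table();
translate([219, 1236, 0]) stool();
translate([-619, 343, 0]) stool();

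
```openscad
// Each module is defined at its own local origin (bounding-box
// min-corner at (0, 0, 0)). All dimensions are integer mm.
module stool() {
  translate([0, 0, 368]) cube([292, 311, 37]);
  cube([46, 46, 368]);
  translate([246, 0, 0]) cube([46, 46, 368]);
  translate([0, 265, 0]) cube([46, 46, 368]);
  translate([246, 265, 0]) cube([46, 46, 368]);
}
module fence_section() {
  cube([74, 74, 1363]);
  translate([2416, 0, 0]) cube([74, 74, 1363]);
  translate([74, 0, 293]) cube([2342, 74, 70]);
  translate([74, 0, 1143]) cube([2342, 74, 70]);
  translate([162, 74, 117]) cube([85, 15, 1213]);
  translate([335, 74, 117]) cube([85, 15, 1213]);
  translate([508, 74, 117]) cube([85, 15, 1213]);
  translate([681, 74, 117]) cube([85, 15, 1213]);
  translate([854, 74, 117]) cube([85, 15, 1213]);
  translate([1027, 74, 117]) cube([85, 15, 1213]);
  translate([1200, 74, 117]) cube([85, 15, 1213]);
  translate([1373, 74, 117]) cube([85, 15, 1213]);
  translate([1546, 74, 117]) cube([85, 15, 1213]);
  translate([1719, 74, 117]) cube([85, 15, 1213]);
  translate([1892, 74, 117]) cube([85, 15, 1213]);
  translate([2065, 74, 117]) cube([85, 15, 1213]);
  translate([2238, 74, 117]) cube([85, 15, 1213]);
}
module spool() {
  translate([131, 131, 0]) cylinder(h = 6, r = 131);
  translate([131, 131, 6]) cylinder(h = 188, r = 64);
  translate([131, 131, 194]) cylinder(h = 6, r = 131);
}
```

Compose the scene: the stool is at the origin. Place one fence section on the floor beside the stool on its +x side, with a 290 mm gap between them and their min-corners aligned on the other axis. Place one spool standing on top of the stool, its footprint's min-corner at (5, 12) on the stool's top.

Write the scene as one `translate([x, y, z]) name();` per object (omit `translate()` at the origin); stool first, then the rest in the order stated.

stool();
translate([582, 0, 0]) fence_section();
translate([5, 12, 405]) spool();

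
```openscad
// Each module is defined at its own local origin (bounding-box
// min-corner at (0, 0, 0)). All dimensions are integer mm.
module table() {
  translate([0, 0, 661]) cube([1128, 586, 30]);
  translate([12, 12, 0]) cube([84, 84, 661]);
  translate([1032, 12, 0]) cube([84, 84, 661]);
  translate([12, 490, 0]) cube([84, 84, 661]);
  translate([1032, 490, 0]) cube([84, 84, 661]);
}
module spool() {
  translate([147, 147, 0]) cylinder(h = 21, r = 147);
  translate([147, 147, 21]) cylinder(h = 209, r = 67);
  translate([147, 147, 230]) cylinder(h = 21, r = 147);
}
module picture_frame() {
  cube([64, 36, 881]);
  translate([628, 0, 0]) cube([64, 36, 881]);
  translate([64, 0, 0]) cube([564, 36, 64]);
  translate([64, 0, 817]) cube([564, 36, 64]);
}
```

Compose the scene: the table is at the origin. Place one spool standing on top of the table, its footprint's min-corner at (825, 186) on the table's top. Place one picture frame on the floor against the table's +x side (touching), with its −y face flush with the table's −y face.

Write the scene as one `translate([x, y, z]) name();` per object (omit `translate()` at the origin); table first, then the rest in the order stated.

table();
translate([825, 186, 691]) spool();
translate([1128, 0, 0]) picture_frame();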